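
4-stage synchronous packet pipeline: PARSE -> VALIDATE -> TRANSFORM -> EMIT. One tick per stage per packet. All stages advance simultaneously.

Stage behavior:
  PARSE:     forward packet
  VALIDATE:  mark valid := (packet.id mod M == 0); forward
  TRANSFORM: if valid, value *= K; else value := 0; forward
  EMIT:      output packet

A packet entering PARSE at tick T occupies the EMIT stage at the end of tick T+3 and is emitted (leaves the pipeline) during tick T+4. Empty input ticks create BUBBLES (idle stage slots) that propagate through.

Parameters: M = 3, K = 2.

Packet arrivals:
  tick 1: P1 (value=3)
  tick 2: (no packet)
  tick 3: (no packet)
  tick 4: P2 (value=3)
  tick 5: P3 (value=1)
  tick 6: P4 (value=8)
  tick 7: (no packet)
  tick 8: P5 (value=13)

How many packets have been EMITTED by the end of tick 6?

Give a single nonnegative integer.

Tick 1: [PARSE:P1(v=3,ok=F), VALIDATE:-, TRANSFORM:-, EMIT:-] out:-; in:P1
Tick 2: [PARSE:-, VALIDATE:P1(v=3,ok=F), TRANSFORM:-, EMIT:-] out:-; in:-
Tick 3: [PARSE:-, VALIDATE:-, TRANSFORM:P1(v=0,ok=F), EMIT:-] out:-; in:-
Tick 4: [PARSE:P2(v=3,ok=F), VALIDATE:-, TRANSFORM:-, EMIT:P1(v=0,ok=F)] out:-; in:P2
Tick 5: [PARSE:P3(v=1,ok=F), VALIDATE:P2(v=3,ok=F), TRANSFORM:-, EMIT:-] out:P1(v=0); in:P3
Tick 6: [PARSE:P4(v=8,ok=F), VALIDATE:P3(v=1,ok=T), TRANSFORM:P2(v=0,ok=F), EMIT:-] out:-; in:P4
Emitted by tick 6: ['P1']

Answer: 1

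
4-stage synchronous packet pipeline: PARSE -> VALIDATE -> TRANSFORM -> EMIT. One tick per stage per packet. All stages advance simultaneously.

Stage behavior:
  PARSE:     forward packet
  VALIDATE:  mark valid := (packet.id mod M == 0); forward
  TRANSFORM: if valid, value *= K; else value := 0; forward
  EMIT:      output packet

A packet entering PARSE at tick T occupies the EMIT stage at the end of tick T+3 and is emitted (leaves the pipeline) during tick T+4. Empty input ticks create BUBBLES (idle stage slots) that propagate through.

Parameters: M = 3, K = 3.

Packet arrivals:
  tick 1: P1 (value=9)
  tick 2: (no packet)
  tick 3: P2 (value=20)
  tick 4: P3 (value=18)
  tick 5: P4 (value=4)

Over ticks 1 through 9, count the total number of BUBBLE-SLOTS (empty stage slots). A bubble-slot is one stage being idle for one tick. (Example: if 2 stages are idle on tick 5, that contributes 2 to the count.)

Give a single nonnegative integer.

Tick 1: [PARSE:P1(v=9,ok=F), VALIDATE:-, TRANSFORM:-, EMIT:-] out:-; bubbles=3
Tick 2: [PARSE:-, VALIDATE:P1(v=9,ok=F), TRANSFORM:-, EMIT:-] out:-; bubbles=3
Tick 3: [PARSE:P2(v=20,ok=F), VALIDATE:-, TRANSFORM:P1(v=0,ok=F), EMIT:-] out:-; bubbles=2
Tick 4: [PARSE:P3(v=18,ok=F), VALIDATE:P2(v=20,ok=F), TRANSFORM:-, EMIT:P1(v=0,ok=F)] out:-; bubbles=1
Tick 5: [PARSE:P4(v=4,ok=F), VALIDATE:P3(v=18,ok=T), TRANSFORM:P2(v=0,ok=F), EMIT:-] out:P1(v=0); bubbles=1
Tick 6: [PARSE:-, VALIDATE:P4(v=4,ok=F), TRANSFORM:P3(v=54,ok=T), EMIT:P2(v=0,ok=F)] out:-; bubbles=1
Tick 7: [PARSE:-, VALIDATE:-, TRANSFORM:P4(v=0,ok=F), EMIT:P3(v=54,ok=T)] out:P2(v=0); bubbles=2
Tick 8: [PARSE:-, VALIDATE:-, TRANSFORM:-, EMIT:P4(v=0,ok=F)] out:P3(v=54); bubbles=3
Tick 9: [PARSE:-, VALIDATE:-, TRANSFORM:-, EMIT:-] out:P4(v=0); bubbles=4
Total bubble-slots: 20

Answer: 20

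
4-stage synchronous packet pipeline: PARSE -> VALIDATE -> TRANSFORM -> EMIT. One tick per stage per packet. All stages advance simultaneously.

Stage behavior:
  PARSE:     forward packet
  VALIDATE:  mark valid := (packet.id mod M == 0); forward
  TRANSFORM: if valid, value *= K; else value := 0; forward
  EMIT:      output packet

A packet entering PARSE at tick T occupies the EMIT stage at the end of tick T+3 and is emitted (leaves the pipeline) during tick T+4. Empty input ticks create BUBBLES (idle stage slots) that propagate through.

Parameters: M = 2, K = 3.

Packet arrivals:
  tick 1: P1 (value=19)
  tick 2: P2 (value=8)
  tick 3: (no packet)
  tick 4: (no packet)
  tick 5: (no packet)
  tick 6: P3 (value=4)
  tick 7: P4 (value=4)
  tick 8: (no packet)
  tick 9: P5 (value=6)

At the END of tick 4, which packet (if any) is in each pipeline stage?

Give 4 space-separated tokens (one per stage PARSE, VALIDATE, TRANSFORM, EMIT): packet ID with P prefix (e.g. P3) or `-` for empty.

Answer: - - P2 P1

Derivation:
Tick 1: [PARSE:P1(v=19,ok=F), VALIDATE:-, TRANSFORM:-, EMIT:-] out:-; in:P1
Tick 2: [PARSE:P2(v=8,ok=F), VALIDATE:P1(v=19,ok=F), TRANSFORM:-, EMIT:-] out:-; in:P2
Tick 3: [PARSE:-, VALIDATE:P2(v=8,ok=T), TRANSFORM:P1(v=0,ok=F), EMIT:-] out:-; in:-
Tick 4: [PARSE:-, VALIDATE:-, TRANSFORM:P2(v=24,ok=T), EMIT:P1(v=0,ok=F)] out:-; in:-
At end of tick 4: ['-', '-', 'P2', 'P1']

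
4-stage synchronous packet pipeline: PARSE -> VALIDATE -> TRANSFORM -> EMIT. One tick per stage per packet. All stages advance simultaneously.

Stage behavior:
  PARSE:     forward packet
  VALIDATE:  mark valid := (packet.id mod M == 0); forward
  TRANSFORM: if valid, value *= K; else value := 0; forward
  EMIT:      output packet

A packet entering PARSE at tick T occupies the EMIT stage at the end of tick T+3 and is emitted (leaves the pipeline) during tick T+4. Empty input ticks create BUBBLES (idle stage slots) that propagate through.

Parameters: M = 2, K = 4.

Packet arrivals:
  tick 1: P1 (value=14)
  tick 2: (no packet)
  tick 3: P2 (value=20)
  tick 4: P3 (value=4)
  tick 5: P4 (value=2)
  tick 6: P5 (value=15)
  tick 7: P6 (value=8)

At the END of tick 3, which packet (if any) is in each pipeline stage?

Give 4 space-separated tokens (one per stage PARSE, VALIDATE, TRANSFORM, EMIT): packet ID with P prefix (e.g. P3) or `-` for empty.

Answer: P2 - P1 -

Derivation:
Tick 1: [PARSE:P1(v=14,ok=F), VALIDATE:-, TRANSFORM:-, EMIT:-] out:-; in:P1
Tick 2: [PARSE:-, VALIDATE:P1(v=14,ok=F), TRANSFORM:-, EMIT:-] out:-; in:-
Tick 3: [PARSE:P2(v=20,ok=F), VALIDATE:-, TRANSFORM:P1(v=0,ok=F), EMIT:-] out:-; in:P2
At end of tick 3: ['P2', '-', 'P1', '-']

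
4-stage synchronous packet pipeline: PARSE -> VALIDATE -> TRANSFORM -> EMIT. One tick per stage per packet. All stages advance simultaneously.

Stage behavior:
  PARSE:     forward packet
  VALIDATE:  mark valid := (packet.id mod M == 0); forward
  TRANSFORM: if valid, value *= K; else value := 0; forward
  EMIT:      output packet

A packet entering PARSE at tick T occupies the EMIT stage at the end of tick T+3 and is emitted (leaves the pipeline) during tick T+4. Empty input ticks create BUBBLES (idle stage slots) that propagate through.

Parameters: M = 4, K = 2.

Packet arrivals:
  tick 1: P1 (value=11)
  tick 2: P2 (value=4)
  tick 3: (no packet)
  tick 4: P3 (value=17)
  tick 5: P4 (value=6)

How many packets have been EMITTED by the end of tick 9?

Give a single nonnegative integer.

Answer: 4

Derivation:
Tick 1: [PARSE:P1(v=11,ok=F), VALIDATE:-, TRANSFORM:-, EMIT:-] out:-; in:P1
Tick 2: [PARSE:P2(v=4,ok=F), VALIDATE:P1(v=11,ok=F), TRANSFORM:-, EMIT:-] out:-; in:P2
Tick 3: [PARSE:-, VALIDATE:P2(v=4,ok=F), TRANSFORM:P1(v=0,ok=F), EMIT:-] out:-; in:-
Tick 4: [PARSE:P3(v=17,ok=F), VALIDATE:-, TRANSFORM:P2(v=0,ok=F), EMIT:P1(v=0,ok=F)] out:-; in:P3
Tick 5: [PARSE:P4(v=6,ok=F), VALIDATE:P3(v=17,ok=F), TRANSFORM:-, EMIT:P2(v=0,ok=F)] out:P1(v=0); in:P4
Tick 6: [PARSE:-, VALIDATE:P4(v=6,ok=T), TRANSFORM:P3(v=0,ok=F), EMIT:-] out:P2(v=0); in:-
Tick 7: [PARSE:-, VALIDATE:-, TRANSFORM:P4(v=12,ok=T), EMIT:P3(v=0,ok=F)] out:-; in:-
Tick 8: [PARSE:-, VALIDATE:-, TRANSFORM:-, EMIT:P4(v=12,ok=T)] out:P3(v=0); in:-
Tick 9: [PARSE:-, VALIDATE:-, TRANSFORM:-, EMIT:-] out:P4(v=12); in:-
Emitted by tick 9: ['P1', 'P2', 'P3', 'P4']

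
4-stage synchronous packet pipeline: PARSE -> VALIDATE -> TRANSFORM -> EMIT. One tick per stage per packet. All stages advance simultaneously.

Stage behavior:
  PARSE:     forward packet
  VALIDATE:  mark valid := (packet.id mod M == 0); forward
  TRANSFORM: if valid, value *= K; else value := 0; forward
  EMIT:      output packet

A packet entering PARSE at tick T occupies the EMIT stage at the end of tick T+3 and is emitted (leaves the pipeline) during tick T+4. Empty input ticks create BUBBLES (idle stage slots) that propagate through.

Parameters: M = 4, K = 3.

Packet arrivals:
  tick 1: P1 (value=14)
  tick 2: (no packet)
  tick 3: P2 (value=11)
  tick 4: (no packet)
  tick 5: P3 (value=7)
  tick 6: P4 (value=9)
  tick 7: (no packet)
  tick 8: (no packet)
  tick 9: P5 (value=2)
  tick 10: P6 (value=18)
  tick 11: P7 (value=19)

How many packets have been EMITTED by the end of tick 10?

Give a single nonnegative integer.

Tick 1: [PARSE:P1(v=14,ok=F), VALIDATE:-, TRANSFORM:-, EMIT:-] out:-; in:P1
Tick 2: [PARSE:-, VALIDATE:P1(v=14,ok=F), TRANSFORM:-, EMIT:-] out:-; in:-
Tick 3: [PARSE:P2(v=11,ok=F), VALIDATE:-, TRANSFORM:P1(v=0,ok=F), EMIT:-] out:-; in:P2
Tick 4: [PARSE:-, VALIDATE:P2(v=11,ok=F), TRANSFORM:-, EMIT:P1(v=0,ok=F)] out:-; in:-
Tick 5: [PARSE:P3(v=7,ok=F), VALIDATE:-, TRANSFORM:P2(v=0,ok=F), EMIT:-] out:P1(v=0); in:P3
Tick 6: [PARSE:P4(v=9,ok=F), VALIDATE:P3(v=7,ok=F), TRANSFORM:-, EMIT:P2(v=0,ok=F)] out:-; in:P4
Tick 7: [PARSE:-, VALIDATE:P4(v=9,ok=T), TRANSFORM:P3(v=0,ok=F), EMIT:-] out:P2(v=0); in:-
Tick 8: [PARSE:-, VALIDATE:-, TRANSFORM:P4(v=27,ok=T), EMIT:P3(v=0,ok=F)] out:-; in:-
Tick 9: [PARSE:P5(v=2,ok=F), VALIDATE:-, TRANSFORM:-, EMIT:P4(v=27,ok=T)] out:P3(v=0); in:P5
Tick 10: [PARSE:P6(v=18,ok=F), VALIDATE:P5(v=2,ok=F), TRANSFORM:-, EMIT:-] out:P4(v=27); in:P6
Emitted by tick 10: ['P1', 'P2', 'P3', 'P4']

Answer: 4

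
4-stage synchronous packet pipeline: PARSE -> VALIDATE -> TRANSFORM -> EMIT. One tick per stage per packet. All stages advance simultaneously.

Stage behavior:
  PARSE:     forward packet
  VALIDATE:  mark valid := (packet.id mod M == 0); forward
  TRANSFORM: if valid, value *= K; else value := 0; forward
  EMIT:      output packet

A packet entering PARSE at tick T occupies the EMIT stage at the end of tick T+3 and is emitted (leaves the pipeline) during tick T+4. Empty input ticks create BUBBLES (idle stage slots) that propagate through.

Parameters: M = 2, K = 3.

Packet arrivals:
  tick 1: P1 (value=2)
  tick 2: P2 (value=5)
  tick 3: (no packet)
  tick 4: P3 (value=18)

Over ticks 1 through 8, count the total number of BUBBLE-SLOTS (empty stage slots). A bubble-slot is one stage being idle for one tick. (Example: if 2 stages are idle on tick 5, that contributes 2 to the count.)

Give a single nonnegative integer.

Answer: 20

Derivation:
Tick 1: [PARSE:P1(v=2,ok=F), VALIDATE:-, TRANSFORM:-, EMIT:-] out:-; bubbles=3
Tick 2: [PARSE:P2(v=5,ok=F), VALIDATE:P1(v=2,ok=F), TRANSFORM:-, EMIT:-] out:-; bubbles=2
Tick 3: [PARSE:-, VALIDATE:P2(v=5,ok=T), TRANSFORM:P1(v=0,ok=F), EMIT:-] out:-; bubbles=2
Tick 4: [PARSE:P3(v=18,ok=F), VALIDATE:-, TRANSFORM:P2(v=15,ok=T), EMIT:P1(v=0,ok=F)] out:-; bubbles=1
Tick 5: [PARSE:-, VALIDATE:P3(v=18,ok=F), TRANSFORM:-, EMIT:P2(v=15,ok=T)] out:P1(v=0); bubbles=2
Tick 6: [PARSE:-, VALIDATE:-, TRANSFORM:P3(v=0,ok=F), EMIT:-] out:P2(v=15); bubbles=3
Tick 7: [PARSE:-, VALIDATE:-, TRANSFORM:-, EMIT:P3(v=0,ok=F)] out:-; bubbles=3
Tick 8: [PARSE:-, VALIDATE:-, TRANSFORM:-, EMIT:-] out:P3(v=0); bubbles=4
Total bubble-slots: 20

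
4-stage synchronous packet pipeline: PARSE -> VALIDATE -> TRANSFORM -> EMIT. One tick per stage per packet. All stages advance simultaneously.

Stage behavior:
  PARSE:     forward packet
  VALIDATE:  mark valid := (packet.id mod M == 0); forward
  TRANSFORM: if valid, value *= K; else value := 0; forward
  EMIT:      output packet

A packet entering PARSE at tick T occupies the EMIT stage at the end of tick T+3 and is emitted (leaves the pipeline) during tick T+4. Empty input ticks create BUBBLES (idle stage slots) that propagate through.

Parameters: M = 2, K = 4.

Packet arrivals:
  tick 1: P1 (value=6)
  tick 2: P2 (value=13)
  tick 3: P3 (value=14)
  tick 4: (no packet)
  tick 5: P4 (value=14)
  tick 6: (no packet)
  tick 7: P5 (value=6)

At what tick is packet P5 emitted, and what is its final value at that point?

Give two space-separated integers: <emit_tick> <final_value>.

Tick 1: [PARSE:P1(v=6,ok=F), VALIDATE:-, TRANSFORM:-, EMIT:-] out:-; in:P1
Tick 2: [PARSE:P2(v=13,ok=F), VALIDATE:P1(v=6,ok=F), TRANSFORM:-, EMIT:-] out:-; in:P2
Tick 3: [PARSE:P3(v=14,ok=F), VALIDATE:P2(v=13,ok=T), TRANSFORM:P1(v=0,ok=F), EMIT:-] out:-; in:P3
Tick 4: [PARSE:-, VALIDATE:P3(v=14,ok=F), TRANSFORM:P2(v=52,ok=T), EMIT:P1(v=0,ok=F)] out:-; in:-
Tick 5: [PARSE:P4(v=14,ok=F), VALIDATE:-, TRANSFORM:P3(v=0,ok=F), EMIT:P2(v=52,ok=T)] out:P1(v=0); in:P4
Tick 6: [PARSE:-, VALIDATE:P4(v=14,ok=T), TRANSFORM:-, EMIT:P3(v=0,ok=F)] out:P2(v=52); in:-
Tick 7: [PARSE:P5(v=6,ok=F), VALIDATE:-, TRANSFORM:P4(v=56,ok=T), EMIT:-] out:P3(v=0); in:P5
Tick 8: [PARSE:-, VALIDATE:P5(v=6,ok=F), TRANSFORM:-, EMIT:P4(v=56,ok=T)] out:-; in:-
Tick 9: [PARSE:-, VALIDATE:-, TRANSFORM:P5(v=0,ok=F), EMIT:-] out:P4(v=56); in:-
Tick 10: [PARSE:-, VALIDATE:-, TRANSFORM:-, EMIT:P5(v=0,ok=F)] out:-; in:-
Tick 11: [PARSE:-, VALIDATE:-, TRANSFORM:-, EMIT:-] out:P5(v=0); in:-
P5: arrives tick 7, valid=False (id=5, id%2=1), emit tick 11, final value 0

Answer: 11 0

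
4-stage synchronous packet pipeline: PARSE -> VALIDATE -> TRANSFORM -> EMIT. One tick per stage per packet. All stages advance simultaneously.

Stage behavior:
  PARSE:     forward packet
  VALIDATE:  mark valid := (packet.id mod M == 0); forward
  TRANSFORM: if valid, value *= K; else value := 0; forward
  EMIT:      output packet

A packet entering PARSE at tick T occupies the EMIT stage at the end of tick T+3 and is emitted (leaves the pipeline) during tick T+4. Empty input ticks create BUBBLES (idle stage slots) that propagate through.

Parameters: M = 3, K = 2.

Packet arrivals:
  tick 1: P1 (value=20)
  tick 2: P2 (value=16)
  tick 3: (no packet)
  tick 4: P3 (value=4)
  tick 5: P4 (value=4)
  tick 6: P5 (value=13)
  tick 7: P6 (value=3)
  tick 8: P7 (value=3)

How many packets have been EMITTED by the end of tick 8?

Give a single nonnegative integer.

Tick 1: [PARSE:P1(v=20,ok=F), VALIDATE:-, TRANSFORM:-, EMIT:-] out:-; in:P1
Tick 2: [PARSE:P2(v=16,ok=F), VALIDATE:P1(v=20,ok=F), TRANSFORM:-, EMIT:-] out:-; in:P2
Tick 3: [PARSE:-, VALIDATE:P2(v=16,ok=F), TRANSFORM:P1(v=0,ok=F), EMIT:-] out:-; in:-
Tick 4: [PARSE:P3(v=4,ok=F), VALIDATE:-, TRANSFORM:P2(v=0,ok=F), EMIT:P1(v=0,ok=F)] out:-; in:P3
Tick 5: [PARSE:P4(v=4,ok=F), VALIDATE:P3(v=4,ok=T), TRANSFORM:-, EMIT:P2(v=0,ok=F)] out:P1(v=0); in:P4
Tick 6: [PARSE:P5(v=13,ok=F), VALIDATE:P4(v=4,ok=F), TRANSFORM:P3(v=8,ok=T), EMIT:-] out:P2(v=0); in:P5
Tick 7: [PARSE:P6(v=3,ok=F), VALIDATE:P5(v=13,ok=F), TRANSFORM:P4(v=0,ok=F), EMIT:P3(v=8,ok=T)] out:-; in:P6
Tick 8: [PARSE:P7(v=3,ok=F), VALIDATE:P6(v=3,ok=T), TRANSFORM:P5(v=0,ok=F), EMIT:P4(v=0,ok=F)] out:P3(v=8); in:P7
Emitted by tick 8: ['P1', 'P2', 'P3']

Answer: 3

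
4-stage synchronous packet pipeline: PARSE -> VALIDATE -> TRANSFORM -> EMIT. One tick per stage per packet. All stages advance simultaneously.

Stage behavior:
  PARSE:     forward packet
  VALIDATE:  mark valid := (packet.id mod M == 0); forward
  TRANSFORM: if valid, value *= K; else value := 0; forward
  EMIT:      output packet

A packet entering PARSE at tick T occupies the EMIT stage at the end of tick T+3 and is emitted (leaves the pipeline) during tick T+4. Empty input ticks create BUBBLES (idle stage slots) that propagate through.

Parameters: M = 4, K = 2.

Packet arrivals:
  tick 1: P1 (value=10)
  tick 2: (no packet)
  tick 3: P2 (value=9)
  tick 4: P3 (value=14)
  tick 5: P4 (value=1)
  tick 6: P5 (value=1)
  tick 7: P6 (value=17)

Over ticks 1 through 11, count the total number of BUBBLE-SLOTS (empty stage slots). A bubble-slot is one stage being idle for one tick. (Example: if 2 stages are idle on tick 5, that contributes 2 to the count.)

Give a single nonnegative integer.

Tick 1: [PARSE:P1(v=10,ok=F), VALIDATE:-, TRANSFORM:-, EMIT:-] out:-; bubbles=3
Tick 2: [PARSE:-, VALIDATE:P1(v=10,ok=F), TRANSFORM:-, EMIT:-] out:-; bubbles=3
Tick 3: [PARSE:P2(v=9,ok=F), VALIDATE:-, TRANSFORM:P1(v=0,ok=F), EMIT:-] out:-; bubbles=2
Tick 4: [PARSE:P3(v=14,ok=F), VALIDATE:P2(v=9,ok=F), TRANSFORM:-, EMIT:P1(v=0,ok=F)] out:-; bubbles=1
Tick 5: [PARSE:P4(v=1,ok=F), VALIDATE:P3(v=14,ok=F), TRANSFORM:P2(v=0,ok=F), EMIT:-] out:P1(v=0); bubbles=1
Tick 6: [PARSE:P5(v=1,ok=F), VALIDATE:P4(v=1,ok=T), TRANSFORM:P3(v=0,ok=F), EMIT:P2(v=0,ok=F)] out:-; bubbles=0
Tick 7: [PARSE:P6(v=17,ok=F), VALIDATE:P5(v=1,ok=F), TRANSFORM:P4(v=2,ok=T), EMIT:P3(v=0,ok=F)] out:P2(v=0); bubbles=0
Tick 8: [PARSE:-, VALIDATE:P6(v=17,ok=F), TRANSFORM:P5(v=0,ok=F), EMIT:P4(v=2,ok=T)] out:P3(v=0); bubbles=1
Tick 9: [PARSE:-, VALIDATE:-, TRANSFORM:P6(v=0,ok=F), EMIT:P5(v=0,ok=F)] out:P4(v=2); bubbles=2
Tick 10: [PARSE:-, VALIDATE:-, TRANSFORM:-, EMIT:P6(v=0,ok=F)] out:P5(v=0); bubbles=3
Tick 11: [PARSE:-, VALIDATE:-, TRANSFORM:-, EMIT:-] out:P6(v=0); bubbles=4
Total bubble-slots: 20

Answer: 20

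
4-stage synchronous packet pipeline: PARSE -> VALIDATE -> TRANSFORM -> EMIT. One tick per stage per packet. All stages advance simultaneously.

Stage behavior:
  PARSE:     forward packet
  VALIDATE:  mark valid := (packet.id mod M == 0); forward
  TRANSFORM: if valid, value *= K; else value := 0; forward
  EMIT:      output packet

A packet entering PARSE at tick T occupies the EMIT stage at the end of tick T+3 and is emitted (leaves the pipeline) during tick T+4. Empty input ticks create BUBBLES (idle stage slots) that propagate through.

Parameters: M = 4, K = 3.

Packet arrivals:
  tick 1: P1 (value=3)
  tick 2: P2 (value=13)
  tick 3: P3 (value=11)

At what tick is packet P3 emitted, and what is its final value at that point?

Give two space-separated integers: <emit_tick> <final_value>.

Answer: 7 0

Derivation:
Tick 1: [PARSE:P1(v=3,ok=F), VALIDATE:-, TRANSFORM:-, EMIT:-] out:-; in:P1
Tick 2: [PARSE:P2(v=13,ok=F), VALIDATE:P1(v=3,ok=F), TRANSFORM:-, EMIT:-] out:-; in:P2
Tick 3: [PARSE:P3(v=11,ok=F), VALIDATE:P2(v=13,ok=F), TRANSFORM:P1(v=0,ok=F), EMIT:-] out:-; in:P3
Tick 4: [PARSE:-, VALIDATE:P3(v=11,ok=F), TRANSFORM:P2(v=0,ok=F), EMIT:P1(v=0,ok=F)] out:-; in:-
Tick 5: [PARSE:-, VALIDATE:-, TRANSFORM:P3(v=0,ok=F), EMIT:P2(v=0,ok=F)] out:P1(v=0); in:-
Tick 6: [PARSE:-, VALIDATE:-, TRANSFORM:-, EMIT:P3(v=0,ok=F)] out:P2(v=0); in:-
Tick 7: [PARSE:-, VALIDATE:-, TRANSFORM:-, EMIT:-] out:P3(v=0); in:-
P3: arrives tick 3, valid=False (id=3, id%4=3), emit tick 7, final value 0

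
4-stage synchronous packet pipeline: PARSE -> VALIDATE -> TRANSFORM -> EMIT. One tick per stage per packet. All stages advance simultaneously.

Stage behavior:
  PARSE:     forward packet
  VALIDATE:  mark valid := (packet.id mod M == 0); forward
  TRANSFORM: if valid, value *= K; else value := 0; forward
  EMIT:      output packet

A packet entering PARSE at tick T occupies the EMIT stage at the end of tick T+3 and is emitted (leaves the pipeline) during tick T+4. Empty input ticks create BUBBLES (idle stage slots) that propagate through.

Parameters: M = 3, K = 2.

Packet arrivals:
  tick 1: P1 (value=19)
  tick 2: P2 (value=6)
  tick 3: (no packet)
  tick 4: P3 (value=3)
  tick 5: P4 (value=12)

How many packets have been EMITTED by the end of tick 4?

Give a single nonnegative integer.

Answer: 0

Derivation:
Tick 1: [PARSE:P1(v=19,ok=F), VALIDATE:-, TRANSFORM:-, EMIT:-] out:-; in:P1
Tick 2: [PARSE:P2(v=6,ok=F), VALIDATE:P1(v=19,ok=F), TRANSFORM:-, EMIT:-] out:-; in:P2
Tick 3: [PARSE:-, VALIDATE:P2(v=6,ok=F), TRANSFORM:P1(v=0,ok=F), EMIT:-] out:-; in:-
Tick 4: [PARSE:P3(v=3,ok=F), VALIDATE:-, TRANSFORM:P2(v=0,ok=F), EMIT:P1(v=0,ok=F)] out:-; in:P3
Emitted by tick 4: []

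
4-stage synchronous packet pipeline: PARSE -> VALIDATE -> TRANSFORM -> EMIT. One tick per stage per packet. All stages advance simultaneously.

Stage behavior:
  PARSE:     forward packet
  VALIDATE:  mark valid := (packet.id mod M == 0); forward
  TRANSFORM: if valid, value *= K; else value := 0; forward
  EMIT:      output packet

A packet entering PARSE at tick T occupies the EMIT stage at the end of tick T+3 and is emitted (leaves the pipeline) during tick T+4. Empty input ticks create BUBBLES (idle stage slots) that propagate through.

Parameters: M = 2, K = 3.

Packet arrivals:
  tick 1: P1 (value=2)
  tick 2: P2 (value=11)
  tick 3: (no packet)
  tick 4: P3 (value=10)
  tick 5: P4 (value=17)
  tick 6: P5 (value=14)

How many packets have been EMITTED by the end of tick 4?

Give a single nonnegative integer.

Answer: 0

Derivation:
Tick 1: [PARSE:P1(v=2,ok=F), VALIDATE:-, TRANSFORM:-, EMIT:-] out:-; in:P1
Tick 2: [PARSE:P2(v=11,ok=F), VALIDATE:P1(v=2,ok=F), TRANSFORM:-, EMIT:-] out:-; in:P2
Tick 3: [PARSE:-, VALIDATE:P2(v=11,ok=T), TRANSFORM:P1(v=0,ok=F), EMIT:-] out:-; in:-
Tick 4: [PARSE:P3(v=10,ok=F), VALIDATE:-, TRANSFORM:P2(v=33,ok=T), EMIT:P1(v=0,ok=F)] out:-; in:P3
Emitted by tick 4: []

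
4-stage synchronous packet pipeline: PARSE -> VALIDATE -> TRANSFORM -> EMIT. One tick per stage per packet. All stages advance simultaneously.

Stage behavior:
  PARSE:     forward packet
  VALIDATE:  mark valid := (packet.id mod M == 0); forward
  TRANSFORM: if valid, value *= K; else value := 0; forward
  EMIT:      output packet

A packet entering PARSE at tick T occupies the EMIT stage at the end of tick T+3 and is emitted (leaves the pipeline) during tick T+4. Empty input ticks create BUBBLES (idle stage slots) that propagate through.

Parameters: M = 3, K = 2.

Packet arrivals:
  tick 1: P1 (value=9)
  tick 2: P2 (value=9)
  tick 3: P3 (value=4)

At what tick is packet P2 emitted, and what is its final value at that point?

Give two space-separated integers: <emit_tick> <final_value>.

Tick 1: [PARSE:P1(v=9,ok=F), VALIDATE:-, TRANSFORM:-, EMIT:-] out:-; in:P1
Tick 2: [PARSE:P2(v=9,ok=F), VALIDATE:P1(v=9,ok=F), TRANSFORM:-, EMIT:-] out:-; in:P2
Tick 3: [PARSE:P3(v=4,ok=F), VALIDATE:P2(v=9,ok=F), TRANSFORM:P1(v=0,ok=F), EMIT:-] out:-; in:P3
Tick 4: [PARSE:-, VALIDATE:P3(v=4,ok=T), TRANSFORM:P2(v=0,ok=F), EMIT:P1(v=0,ok=F)] out:-; in:-
Tick 5: [PARSE:-, VALIDATE:-, TRANSFORM:P3(v=8,ok=T), EMIT:P2(v=0,ok=F)] out:P1(v=0); in:-
Tick 6: [PARSE:-, VALIDATE:-, TRANSFORM:-, EMIT:P3(v=8,ok=T)] out:P2(v=0); in:-
Tick 7: [PARSE:-, VALIDATE:-, TRANSFORM:-, EMIT:-] out:P3(v=8); in:-
P2: arrives tick 2, valid=False (id=2, id%3=2), emit tick 6, final value 0

Answer: 6 0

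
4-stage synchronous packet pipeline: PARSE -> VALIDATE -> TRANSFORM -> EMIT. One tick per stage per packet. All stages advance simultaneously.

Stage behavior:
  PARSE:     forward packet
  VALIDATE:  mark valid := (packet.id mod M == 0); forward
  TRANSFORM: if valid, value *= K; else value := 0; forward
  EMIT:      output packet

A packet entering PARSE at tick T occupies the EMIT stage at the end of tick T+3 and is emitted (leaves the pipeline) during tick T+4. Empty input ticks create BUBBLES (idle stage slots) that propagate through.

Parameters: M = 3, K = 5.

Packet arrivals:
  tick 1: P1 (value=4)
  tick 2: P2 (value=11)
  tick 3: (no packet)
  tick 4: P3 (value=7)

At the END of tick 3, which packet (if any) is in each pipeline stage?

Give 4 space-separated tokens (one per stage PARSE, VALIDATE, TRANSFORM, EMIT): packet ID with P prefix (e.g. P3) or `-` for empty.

Answer: - P2 P1 -

Derivation:
Tick 1: [PARSE:P1(v=4,ok=F), VALIDATE:-, TRANSFORM:-, EMIT:-] out:-; in:P1
Tick 2: [PARSE:P2(v=11,ok=F), VALIDATE:P1(v=4,ok=F), TRANSFORM:-, EMIT:-] out:-; in:P2
Tick 3: [PARSE:-, VALIDATE:P2(v=11,ok=F), TRANSFORM:P1(v=0,ok=F), EMIT:-] out:-; in:-
At end of tick 3: ['-', 'P2', 'P1', '-']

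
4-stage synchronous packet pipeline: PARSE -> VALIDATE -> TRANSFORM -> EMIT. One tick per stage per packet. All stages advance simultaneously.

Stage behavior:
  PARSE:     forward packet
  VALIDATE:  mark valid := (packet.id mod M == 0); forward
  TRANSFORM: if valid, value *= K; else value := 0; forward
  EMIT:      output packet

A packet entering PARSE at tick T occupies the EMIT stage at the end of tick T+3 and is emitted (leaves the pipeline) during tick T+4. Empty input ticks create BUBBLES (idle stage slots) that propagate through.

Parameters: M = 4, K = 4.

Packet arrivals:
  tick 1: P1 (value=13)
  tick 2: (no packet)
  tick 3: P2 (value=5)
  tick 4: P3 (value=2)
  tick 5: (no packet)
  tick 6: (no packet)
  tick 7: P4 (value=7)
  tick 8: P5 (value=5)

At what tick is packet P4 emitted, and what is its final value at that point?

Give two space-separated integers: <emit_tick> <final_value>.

Answer: 11 28

Derivation:
Tick 1: [PARSE:P1(v=13,ok=F), VALIDATE:-, TRANSFORM:-, EMIT:-] out:-; in:P1
Tick 2: [PARSE:-, VALIDATE:P1(v=13,ok=F), TRANSFORM:-, EMIT:-] out:-; in:-
Tick 3: [PARSE:P2(v=5,ok=F), VALIDATE:-, TRANSFORM:P1(v=0,ok=F), EMIT:-] out:-; in:P2
Tick 4: [PARSE:P3(v=2,ok=F), VALIDATE:P2(v=5,ok=F), TRANSFORM:-, EMIT:P1(v=0,ok=F)] out:-; in:P3
Tick 5: [PARSE:-, VALIDATE:P3(v=2,ok=F), TRANSFORM:P2(v=0,ok=F), EMIT:-] out:P1(v=0); in:-
Tick 6: [PARSE:-, VALIDATE:-, TRANSFORM:P3(v=0,ok=F), EMIT:P2(v=0,ok=F)] out:-; in:-
Tick 7: [PARSE:P4(v=7,ok=F), VALIDATE:-, TRANSFORM:-, EMIT:P3(v=0,ok=F)] out:P2(v=0); in:P4
Tick 8: [PARSE:P5(v=5,ok=F), VALIDATE:P4(v=7,ok=T), TRANSFORM:-, EMIT:-] out:P3(v=0); in:P5
Tick 9: [PARSE:-, VALIDATE:P5(v=5,ok=F), TRANSFORM:P4(v=28,ok=T), EMIT:-] out:-; in:-
Tick 10: [PARSE:-, VALIDATE:-, TRANSFORM:P5(v=0,ok=F), EMIT:P4(v=28,ok=T)] out:-; in:-
Tick 11: [PARSE:-, VALIDATE:-, TRANSFORM:-, EMIT:P5(v=0,ok=F)] out:P4(v=28); in:-
Tick 12: [PARSE:-, VALIDATE:-, TRANSFORM:-, EMIT:-] out:P5(v=0); in:-
P4: arrives tick 7, valid=True (id=4, id%4=0), emit tick 11, final value 28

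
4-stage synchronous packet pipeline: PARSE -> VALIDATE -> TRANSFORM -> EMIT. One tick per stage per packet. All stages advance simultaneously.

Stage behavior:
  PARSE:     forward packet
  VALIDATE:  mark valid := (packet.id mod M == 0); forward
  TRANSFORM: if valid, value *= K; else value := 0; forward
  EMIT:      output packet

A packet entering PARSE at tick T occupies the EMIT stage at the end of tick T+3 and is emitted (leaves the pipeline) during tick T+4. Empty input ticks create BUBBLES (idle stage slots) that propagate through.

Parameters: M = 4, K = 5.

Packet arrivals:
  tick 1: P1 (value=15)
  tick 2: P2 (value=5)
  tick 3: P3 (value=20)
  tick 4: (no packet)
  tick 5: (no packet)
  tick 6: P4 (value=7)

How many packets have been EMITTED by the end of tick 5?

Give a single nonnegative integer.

Tick 1: [PARSE:P1(v=15,ok=F), VALIDATE:-, TRANSFORM:-, EMIT:-] out:-; in:P1
Tick 2: [PARSE:P2(v=5,ok=F), VALIDATE:P1(v=15,ok=F), TRANSFORM:-, EMIT:-] out:-; in:P2
Tick 3: [PARSE:P3(v=20,ok=F), VALIDATE:P2(v=5,ok=F), TRANSFORM:P1(v=0,ok=F), EMIT:-] out:-; in:P3
Tick 4: [PARSE:-, VALIDATE:P3(v=20,ok=F), TRANSFORM:P2(v=0,ok=F), EMIT:P1(v=0,ok=F)] out:-; in:-
Tick 5: [PARSE:-, VALIDATE:-, TRANSFORM:P3(v=0,ok=F), EMIT:P2(v=0,ok=F)] out:P1(v=0); in:-
Emitted by tick 5: ['P1']

Answer: 1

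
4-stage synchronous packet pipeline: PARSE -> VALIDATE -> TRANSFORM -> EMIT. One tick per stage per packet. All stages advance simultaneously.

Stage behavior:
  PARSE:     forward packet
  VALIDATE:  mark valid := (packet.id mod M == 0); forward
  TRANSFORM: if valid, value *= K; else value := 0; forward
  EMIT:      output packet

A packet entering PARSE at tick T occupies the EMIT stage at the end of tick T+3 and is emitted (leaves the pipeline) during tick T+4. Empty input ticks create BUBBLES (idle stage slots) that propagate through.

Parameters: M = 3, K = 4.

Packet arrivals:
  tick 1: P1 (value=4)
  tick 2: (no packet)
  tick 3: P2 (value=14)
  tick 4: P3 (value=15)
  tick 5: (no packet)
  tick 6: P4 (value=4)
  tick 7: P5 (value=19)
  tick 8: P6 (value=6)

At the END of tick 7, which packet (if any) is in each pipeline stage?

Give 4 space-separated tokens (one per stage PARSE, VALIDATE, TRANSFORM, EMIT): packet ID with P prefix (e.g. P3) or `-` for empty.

Answer: P5 P4 - P3

Derivation:
Tick 1: [PARSE:P1(v=4,ok=F), VALIDATE:-, TRANSFORM:-, EMIT:-] out:-; in:P1
Tick 2: [PARSE:-, VALIDATE:P1(v=4,ok=F), TRANSFORM:-, EMIT:-] out:-; in:-
Tick 3: [PARSE:P2(v=14,ok=F), VALIDATE:-, TRANSFORM:P1(v=0,ok=F), EMIT:-] out:-; in:P2
Tick 4: [PARSE:P3(v=15,ok=F), VALIDATE:P2(v=14,ok=F), TRANSFORM:-, EMIT:P1(v=0,ok=F)] out:-; in:P3
Tick 5: [PARSE:-, VALIDATE:P3(v=15,ok=T), TRANSFORM:P2(v=0,ok=F), EMIT:-] out:P1(v=0); in:-
Tick 6: [PARSE:P4(v=4,ok=F), VALIDATE:-, TRANSFORM:P3(v=60,ok=T), EMIT:P2(v=0,ok=F)] out:-; in:P4
Tick 7: [PARSE:P5(v=19,ok=F), VALIDATE:P4(v=4,ok=F), TRANSFORM:-, EMIT:P3(v=60,ok=T)] out:P2(v=0); in:P5
At end of tick 7: ['P5', 'P4', '-', 'P3']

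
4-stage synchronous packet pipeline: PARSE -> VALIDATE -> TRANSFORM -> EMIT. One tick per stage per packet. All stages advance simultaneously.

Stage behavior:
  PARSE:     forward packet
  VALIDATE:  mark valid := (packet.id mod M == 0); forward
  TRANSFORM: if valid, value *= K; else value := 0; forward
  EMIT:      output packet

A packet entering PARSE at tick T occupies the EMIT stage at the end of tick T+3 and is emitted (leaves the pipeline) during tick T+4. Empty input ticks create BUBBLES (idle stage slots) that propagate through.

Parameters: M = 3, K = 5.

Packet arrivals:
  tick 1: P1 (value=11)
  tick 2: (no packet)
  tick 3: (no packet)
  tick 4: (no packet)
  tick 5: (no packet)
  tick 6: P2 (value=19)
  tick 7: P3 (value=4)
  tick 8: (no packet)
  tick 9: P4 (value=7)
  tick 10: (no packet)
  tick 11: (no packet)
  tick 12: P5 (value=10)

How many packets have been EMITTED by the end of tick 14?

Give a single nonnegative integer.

Answer: 4

Derivation:
Tick 1: [PARSE:P1(v=11,ok=F), VALIDATE:-, TRANSFORM:-, EMIT:-] out:-; in:P1
Tick 2: [PARSE:-, VALIDATE:P1(v=11,ok=F), TRANSFORM:-, EMIT:-] out:-; in:-
Tick 3: [PARSE:-, VALIDATE:-, TRANSFORM:P1(v=0,ok=F), EMIT:-] out:-; in:-
Tick 4: [PARSE:-, VALIDATE:-, TRANSFORM:-, EMIT:P1(v=0,ok=F)] out:-; in:-
Tick 5: [PARSE:-, VALIDATE:-, TRANSFORM:-, EMIT:-] out:P1(v=0); in:-
Tick 6: [PARSE:P2(v=19,ok=F), VALIDATE:-, TRANSFORM:-, EMIT:-] out:-; in:P2
Tick 7: [PARSE:P3(v=4,ok=F), VALIDATE:P2(v=19,ok=F), TRANSFORM:-, EMIT:-] out:-; in:P3
Tick 8: [PARSE:-, VALIDATE:P3(v=4,ok=T), TRANSFORM:P2(v=0,ok=F), EMIT:-] out:-; in:-
Tick 9: [PARSE:P4(v=7,ok=F), VALIDATE:-, TRANSFORM:P3(v=20,ok=T), EMIT:P2(v=0,ok=F)] out:-; in:P4
Tick 10: [PARSE:-, VALIDATE:P4(v=7,ok=F), TRANSFORM:-, EMIT:P3(v=20,ok=T)] out:P2(v=0); in:-
Tick 11: [PARSE:-, VALIDATE:-, TRANSFORM:P4(v=0,ok=F), EMIT:-] out:P3(v=20); in:-
Tick 12: [PARSE:P5(v=10,ok=F), VALIDATE:-, TRANSFORM:-, EMIT:P4(v=0,ok=F)] out:-; in:P5
Tick 13: [PARSE:-, VALIDATE:P5(v=10,ok=F), TRANSFORM:-, EMIT:-] out:P4(v=0); in:-
Tick 14: [PARSE:-, VALIDATE:-, TRANSFORM:P5(v=0,ok=F), EMIT:-] out:-; in:-
Emitted by tick 14: ['P1', 'P2', 'P3', 'P4']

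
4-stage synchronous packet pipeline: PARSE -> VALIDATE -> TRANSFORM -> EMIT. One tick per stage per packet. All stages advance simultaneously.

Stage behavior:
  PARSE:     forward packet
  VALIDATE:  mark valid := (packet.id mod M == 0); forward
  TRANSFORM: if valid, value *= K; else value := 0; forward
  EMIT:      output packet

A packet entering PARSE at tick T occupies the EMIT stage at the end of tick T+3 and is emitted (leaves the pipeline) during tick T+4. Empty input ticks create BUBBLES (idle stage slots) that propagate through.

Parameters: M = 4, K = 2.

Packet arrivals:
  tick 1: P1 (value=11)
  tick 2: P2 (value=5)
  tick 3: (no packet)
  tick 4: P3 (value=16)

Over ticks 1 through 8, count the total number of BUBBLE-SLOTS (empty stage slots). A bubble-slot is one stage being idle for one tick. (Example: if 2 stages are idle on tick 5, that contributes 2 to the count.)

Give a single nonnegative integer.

Tick 1: [PARSE:P1(v=11,ok=F), VALIDATE:-, TRANSFORM:-, EMIT:-] out:-; bubbles=3
Tick 2: [PARSE:P2(v=5,ok=F), VALIDATE:P1(v=11,ok=F), TRANSFORM:-, EMIT:-] out:-; bubbles=2
Tick 3: [PARSE:-, VALIDATE:P2(v=5,ok=F), TRANSFORM:P1(v=0,ok=F), EMIT:-] out:-; bubbles=2
Tick 4: [PARSE:P3(v=16,ok=F), VALIDATE:-, TRANSFORM:P2(v=0,ok=F), EMIT:P1(v=0,ok=F)] out:-; bubbles=1
Tick 5: [PARSE:-, VALIDATE:P3(v=16,ok=F), TRANSFORM:-, EMIT:P2(v=0,ok=F)] out:P1(v=0); bubbles=2
Tick 6: [PARSE:-, VALIDATE:-, TRANSFORM:P3(v=0,ok=F), EMIT:-] out:P2(v=0); bubbles=3
Tick 7: [PARSE:-, VALIDATE:-, TRANSFORM:-, EMIT:P3(v=0,ok=F)] out:-; bubbles=3
Tick 8: [PARSE:-, VALIDATE:-, TRANSFORM:-, EMIT:-] out:P3(v=0); bubbles=4
Total bubble-slots: 20

Answer: 20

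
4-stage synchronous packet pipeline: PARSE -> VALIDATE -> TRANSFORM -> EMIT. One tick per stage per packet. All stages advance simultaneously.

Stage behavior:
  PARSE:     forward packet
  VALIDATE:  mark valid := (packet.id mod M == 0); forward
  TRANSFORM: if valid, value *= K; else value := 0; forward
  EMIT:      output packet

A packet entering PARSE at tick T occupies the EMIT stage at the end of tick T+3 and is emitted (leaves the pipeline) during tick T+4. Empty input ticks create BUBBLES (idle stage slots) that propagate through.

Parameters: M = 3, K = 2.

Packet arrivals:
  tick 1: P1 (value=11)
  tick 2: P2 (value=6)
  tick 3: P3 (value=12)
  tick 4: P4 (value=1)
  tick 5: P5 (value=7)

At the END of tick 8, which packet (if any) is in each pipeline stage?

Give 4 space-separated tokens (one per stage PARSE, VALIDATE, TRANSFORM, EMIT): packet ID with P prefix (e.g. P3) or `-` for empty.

Tick 1: [PARSE:P1(v=11,ok=F), VALIDATE:-, TRANSFORM:-, EMIT:-] out:-; in:P1
Tick 2: [PARSE:P2(v=6,ok=F), VALIDATE:P1(v=11,ok=F), TRANSFORM:-, EMIT:-] out:-; in:P2
Tick 3: [PARSE:P3(v=12,ok=F), VALIDATE:P2(v=6,ok=F), TRANSFORM:P1(v=0,ok=F), EMIT:-] out:-; in:P3
Tick 4: [PARSE:P4(v=1,ok=F), VALIDATE:P3(v=12,ok=T), TRANSFORM:P2(v=0,ok=F), EMIT:P1(v=0,ok=F)] out:-; in:P4
Tick 5: [PARSE:P5(v=7,ok=F), VALIDATE:P4(v=1,ok=F), TRANSFORM:P3(v=24,ok=T), EMIT:P2(v=0,ok=F)] out:P1(v=0); in:P5
Tick 6: [PARSE:-, VALIDATE:P5(v=7,ok=F), TRANSFORM:P4(v=0,ok=F), EMIT:P3(v=24,ok=T)] out:P2(v=0); in:-
Tick 7: [PARSE:-, VALIDATE:-, TRANSFORM:P5(v=0,ok=F), EMIT:P4(v=0,ok=F)] out:P3(v=24); in:-
Tick 8: [PARSE:-, VALIDATE:-, TRANSFORM:-, EMIT:P5(v=0,ok=F)] out:P4(v=0); in:-
At end of tick 8: ['-', '-', '-', 'P5']

Answer: - - - P5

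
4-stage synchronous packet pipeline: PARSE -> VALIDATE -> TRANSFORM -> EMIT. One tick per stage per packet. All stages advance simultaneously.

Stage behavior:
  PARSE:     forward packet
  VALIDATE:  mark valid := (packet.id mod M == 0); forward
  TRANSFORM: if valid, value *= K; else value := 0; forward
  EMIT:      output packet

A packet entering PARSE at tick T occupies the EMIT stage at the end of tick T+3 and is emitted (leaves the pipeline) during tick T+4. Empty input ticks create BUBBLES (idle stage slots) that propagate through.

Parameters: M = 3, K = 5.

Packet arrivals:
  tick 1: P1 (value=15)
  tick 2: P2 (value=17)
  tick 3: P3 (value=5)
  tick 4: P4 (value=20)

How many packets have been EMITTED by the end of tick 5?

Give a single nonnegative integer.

Answer: 1

Derivation:
Tick 1: [PARSE:P1(v=15,ok=F), VALIDATE:-, TRANSFORM:-, EMIT:-] out:-; in:P1
Tick 2: [PARSE:P2(v=17,ok=F), VALIDATE:P1(v=15,ok=F), TRANSFORM:-, EMIT:-] out:-; in:P2
Tick 3: [PARSE:P3(v=5,ok=F), VALIDATE:P2(v=17,ok=F), TRANSFORM:P1(v=0,ok=F), EMIT:-] out:-; in:P3
Tick 4: [PARSE:P4(v=20,ok=F), VALIDATE:P3(v=5,ok=T), TRANSFORM:P2(v=0,ok=F), EMIT:P1(v=0,ok=F)] out:-; in:P4
Tick 5: [PARSE:-, VALIDATE:P4(v=20,ok=F), TRANSFORM:P3(v=25,ok=T), EMIT:P2(v=0,ok=F)] out:P1(v=0); in:-
Emitted by tick 5: ['P1']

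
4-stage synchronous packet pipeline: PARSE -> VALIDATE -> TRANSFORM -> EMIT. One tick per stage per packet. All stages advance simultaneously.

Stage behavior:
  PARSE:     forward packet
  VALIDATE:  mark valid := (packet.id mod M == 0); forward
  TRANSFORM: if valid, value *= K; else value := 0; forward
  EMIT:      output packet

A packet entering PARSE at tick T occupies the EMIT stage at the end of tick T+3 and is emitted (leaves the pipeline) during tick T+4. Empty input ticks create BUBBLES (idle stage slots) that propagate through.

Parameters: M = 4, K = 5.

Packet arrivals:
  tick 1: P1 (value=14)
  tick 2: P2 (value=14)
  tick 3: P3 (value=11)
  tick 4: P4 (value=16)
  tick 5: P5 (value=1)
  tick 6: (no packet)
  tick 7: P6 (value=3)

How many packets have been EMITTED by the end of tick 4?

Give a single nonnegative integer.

Answer: 0

Derivation:
Tick 1: [PARSE:P1(v=14,ok=F), VALIDATE:-, TRANSFORM:-, EMIT:-] out:-; in:P1
Tick 2: [PARSE:P2(v=14,ok=F), VALIDATE:P1(v=14,ok=F), TRANSFORM:-, EMIT:-] out:-; in:P2
Tick 3: [PARSE:P3(v=11,ok=F), VALIDATE:P2(v=14,ok=F), TRANSFORM:P1(v=0,ok=F), EMIT:-] out:-; in:P3
Tick 4: [PARSE:P4(v=16,ok=F), VALIDATE:P3(v=11,ok=F), TRANSFORM:P2(v=0,ok=F), EMIT:P1(v=0,ok=F)] out:-; in:P4
Emitted by tick 4: []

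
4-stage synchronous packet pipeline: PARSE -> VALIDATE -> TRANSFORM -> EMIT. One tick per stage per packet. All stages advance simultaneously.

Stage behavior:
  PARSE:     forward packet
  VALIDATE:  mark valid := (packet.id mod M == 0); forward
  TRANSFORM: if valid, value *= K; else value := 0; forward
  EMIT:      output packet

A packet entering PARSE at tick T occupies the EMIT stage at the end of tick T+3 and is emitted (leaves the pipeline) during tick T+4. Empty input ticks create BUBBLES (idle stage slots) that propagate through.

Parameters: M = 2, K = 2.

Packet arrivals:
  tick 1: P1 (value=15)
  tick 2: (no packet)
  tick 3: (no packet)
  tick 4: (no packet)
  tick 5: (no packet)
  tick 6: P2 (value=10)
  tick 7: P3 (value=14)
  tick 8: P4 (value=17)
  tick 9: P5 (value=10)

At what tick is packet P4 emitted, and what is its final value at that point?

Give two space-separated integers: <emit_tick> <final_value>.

Answer: 12 34

Derivation:
Tick 1: [PARSE:P1(v=15,ok=F), VALIDATE:-, TRANSFORM:-, EMIT:-] out:-; in:P1
Tick 2: [PARSE:-, VALIDATE:P1(v=15,ok=F), TRANSFORM:-, EMIT:-] out:-; in:-
Tick 3: [PARSE:-, VALIDATE:-, TRANSFORM:P1(v=0,ok=F), EMIT:-] out:-; in:-
Tick 4: [PARSE:-, VALIDATE:-, TRANSFORM:-, EMIT:P1(v=0,ok=F)] out:-; in:-
Tick 5: [PARSE:-, VALIDATE:-, TRANSFORM:-, EMIT:-] out:P1(v=0); in:-
Tick 6: [PARSE:P2(v=10,ok=F), VALIDATE:-, TRANSFORM:-, EMIT:-] out:-; in:P2
Tick 7: [PARSE:P3(v=14,ok=F), VALIDATE:P2(v=10,ok=T), TRANSFORM:-, EMIT:-] out:-; in:P3
Tick 8: [PARSE:P4(v=17,ok=F), VALIDATE:P3(v=14,ok=F), TRANSFORM:P2(v=20,ok=T), EMIT:-] out:-; in:P4
Tick 9: [PARSE:P5(v=10,ok=F), VALIDATE:P4(v=17,ok=T), TRANSFORM:P3(v=0,ok=F), EMIT:P2(v=20,ok=T)] out:-; in:P5
Tick 10: [PARSE:-, VALIDATE:P5(v=10,ok=F), TRANSFORM:P4(v=34,ok=T), EMIT:P3(v=0,ok=F)] out:P2(v=20); in:-
Tick 11: [PARSE:-, VALIDATE:-, TRANSFORM:P5(v=0,ok=F), EMIT:P4(v=34,ok=T)] out:P3(v=0); in:-
Tick 12: [PARSE:-, VALIDATE:-, TRANSFORM:-, EMIT:P5(v=0,ok=F)] out:P4(v=34); in:-
Tick 13: [PARSE:-, VALIDATE:-, TRANSFORM:-, EMIT:-] out:P5(v=0); in:-
P4: arrives tick 8, valid=True (id=4, id%2=0), emit tick 12, final value 34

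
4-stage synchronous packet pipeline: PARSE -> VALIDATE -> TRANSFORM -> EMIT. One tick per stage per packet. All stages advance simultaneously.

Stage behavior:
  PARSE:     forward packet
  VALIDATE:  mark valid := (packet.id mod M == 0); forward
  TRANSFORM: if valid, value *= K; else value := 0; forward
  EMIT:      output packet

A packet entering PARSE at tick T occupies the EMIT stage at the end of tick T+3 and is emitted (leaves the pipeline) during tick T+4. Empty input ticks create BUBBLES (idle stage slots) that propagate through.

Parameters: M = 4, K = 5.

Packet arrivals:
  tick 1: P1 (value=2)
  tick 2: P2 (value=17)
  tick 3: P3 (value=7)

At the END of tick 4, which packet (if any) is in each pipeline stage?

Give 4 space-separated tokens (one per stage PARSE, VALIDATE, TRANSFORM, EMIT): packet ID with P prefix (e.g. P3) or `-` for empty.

Tick 1: [PARSE:P1(v=2,ok=F), VALIDATE:-, TRANSFORM:-, EMIT:-] out:-; in:P1
Tick 2: [PARSE:P2(v=17,ok=F), VALIDATE:P1(v=2,ok=F), TRANSFORM:-, EMIT:-] out:-; in:P2
Tick 3: [PARSE:P3(v=7,ok=F), VALIDATE:P2(v=17,ok=F), TRANSFORM:P1(v=0,ok=F), EMIT:-] out:-; in:P3
Tick 4: [PARSE:-, VALIDATE:P3(v=7,ok=F), TRANSFORM:P2(v=0,ok=F), EMIT:P1(v=0,ok=F)] out:-; in:-
At end of tick 4: ['-', 'P3', 'P2', 'P1']

Answer: - P3 P2 P1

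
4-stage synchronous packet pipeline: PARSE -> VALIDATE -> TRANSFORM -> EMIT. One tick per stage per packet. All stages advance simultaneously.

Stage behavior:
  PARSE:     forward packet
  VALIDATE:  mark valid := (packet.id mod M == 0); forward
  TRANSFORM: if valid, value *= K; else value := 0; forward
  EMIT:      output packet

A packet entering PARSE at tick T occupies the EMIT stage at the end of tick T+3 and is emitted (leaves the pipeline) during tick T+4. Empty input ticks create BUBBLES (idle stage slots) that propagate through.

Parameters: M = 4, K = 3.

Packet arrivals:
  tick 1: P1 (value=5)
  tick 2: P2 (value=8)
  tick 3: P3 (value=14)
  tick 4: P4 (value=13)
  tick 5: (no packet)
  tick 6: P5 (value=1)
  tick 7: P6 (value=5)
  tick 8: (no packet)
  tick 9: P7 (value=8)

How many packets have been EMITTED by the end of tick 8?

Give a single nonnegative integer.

Answer: 4

Derivation:
Tick 1: [PARSE:P1(v=5,ok=F), VALIDATE:-, TRANSFORM:-, EMIT:-] out:-; in:P1
Tick 2: [PARSE:P2(v=8,ok=F), VALIDATE:P1(v=5,ok=F), TRANSFORM:-, EMIT:-] out:-; in:P2
Tick 3: [PARSE:P3(v=14,ok=F), VALIDATE:P2(v=8,ok=F), TRANSFORM:P1(v=0,ok=F), EMIT:-] out:-; in:P3
Tick 4: [PARSE:P4(v=13,ok=F), VALIDATE:P3(v=14,ok=F), TRANSFORM:P2(v=0,ok=F), EMIT:P1(v=0,ok=F)] out:-; in:P4
Tick 5: [PARSE:-, VALIDATE:P4(v=13,ok=T), TRANSFORM:P3(v=0,ok=F), EMIT:P2(v=0,ok=F)] out:P1(v=0); in:-
Tick 6: [PARSE:P5(v=1,ok=F), VALIDATE:-, TRANSFORM:P4(v=39,ok=T), EMIT:P3(v=0,ok=F)] out:P2(v=0); in:P5
Tick 7: [PARSE:P6(v=5,ok=F), VALIDATE:P5(v=1,ok=F), TRANSFORM:-, EMIT:P4(v=39,ok=T)] out:P3(v=0); in:P6
Tick 8: [PARSE:-, VALIDATE:P6(v=5,ok=F), TRANSFORM:P5(v=0,ok=F), EMIT:-] out:P4(v=39); in:-
Emitted by tick 8: ['P1', 'P2', 'P3', 'P4']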